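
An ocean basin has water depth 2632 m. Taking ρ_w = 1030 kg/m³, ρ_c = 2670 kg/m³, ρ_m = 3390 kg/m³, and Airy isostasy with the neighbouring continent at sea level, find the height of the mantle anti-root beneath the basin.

In Airy isostatic equilibrium: replacing crust with seawater at the top is compensated by replacing crust with mantle at the base: d (ρ_c − ρ_w) = a (ρ_m − ρ_c).
a = d (ρ_c − ρ_w)/(ρ_m − ρ_c) = 2632 m × 1640/720 = 6000 m.

6000 m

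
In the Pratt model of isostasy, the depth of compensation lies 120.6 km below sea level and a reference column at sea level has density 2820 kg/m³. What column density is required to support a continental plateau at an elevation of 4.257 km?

2720 kg/m³

Pratt balance: ρ_ref D = ρ (D + h).
ρ = ρ_ref D/(D + h) = 2820 × 120.6 km/(120.6 km + 4.257 km) = 2720 kg/m³.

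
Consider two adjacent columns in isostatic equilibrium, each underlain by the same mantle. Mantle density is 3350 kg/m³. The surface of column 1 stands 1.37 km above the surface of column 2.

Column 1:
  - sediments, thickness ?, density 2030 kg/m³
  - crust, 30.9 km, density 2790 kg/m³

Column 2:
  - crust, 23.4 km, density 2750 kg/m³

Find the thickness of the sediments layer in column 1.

1 km

Take the compensation level at the base of the deeper column (depth z_c below the surface of column 1) and equate Σ ρ_i t_i down to z_c; mantle fills any gap and the z_c terms cancel.
Column 1: x×2030 + 30.9×2790 + (z_c − 30.9 − x)×3350
Column 2: 1.37×0 + 23.4×2750 + (z_c − 1.37 − 23.4)×3350
The z_c×3350 term appears on both sides and cancels. Collect the known terms of each column as K = Σ(ρt)_known − 3350 × (depth of known layers): K_1 = 86211 − 3350×30.9 = −17304; K_2 = 64350 − 3350×(1.37 + 23.4) = −18629.5.
Balance: K_1 − x×(3350 − 2030) = K_2, so x = (K_1 − K_2)/(3350 − 2030) = 1325.5/1320 = 1 km.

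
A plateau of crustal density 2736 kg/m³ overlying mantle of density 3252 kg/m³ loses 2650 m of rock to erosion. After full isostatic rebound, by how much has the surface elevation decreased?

Rebound u = e ρ_c/ρ_m = 2650 m × 2736/3252 = 2230 m.
Net surface drop = e − u = 2650 m − 2230 m = e (ρ_m − ρ_c)/ρ_m = 420 m.

420 m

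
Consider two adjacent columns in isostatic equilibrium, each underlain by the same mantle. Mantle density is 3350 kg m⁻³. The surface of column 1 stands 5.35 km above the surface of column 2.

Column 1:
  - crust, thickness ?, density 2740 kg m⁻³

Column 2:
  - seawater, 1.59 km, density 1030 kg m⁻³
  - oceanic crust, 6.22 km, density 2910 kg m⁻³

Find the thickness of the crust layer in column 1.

39.9 km

Take the compensation level at the base of the deeper column (depth z_c below the surface of column 1) and equate Σ ρ_i t_i down to z_c; mantle fills any gap and the z_c terms cancel.
Column 1: x×2740 + (z_c − 0 − x)×3350
Column 2: 5.35×0 + 1.59×1030 + 6.22×2910 + (z_c − 5.35 − 7.81)×3350
The z_c×3350 term appears on both sides and cancels. Collect the known terms of each column as K = Σ(ρt)_known − 3350 × (depth of known layers): K_1 = 0 − 3350×0 = 0; K_2 = 19737.9 − 3350×(5.35 + 7.81) = −24348.1.
Balance: K_1 − x×(3350 − 2740) = K_2, so x = (K_1 − K_2)/(3350 − 2740) = 24348.1/610 = 39.9 km.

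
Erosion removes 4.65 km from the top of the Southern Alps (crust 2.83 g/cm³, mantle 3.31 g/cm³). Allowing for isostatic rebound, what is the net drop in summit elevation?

0.674 km

Rebound u = e ρ_c/ρ_m = 4.65 km × 2.83/3.31 = 3.976 km.
Net surface drop = e − u = 4.65 km − 3.976 km = e (ρ_m − ρ_c)/ρ_m = 0.674 km.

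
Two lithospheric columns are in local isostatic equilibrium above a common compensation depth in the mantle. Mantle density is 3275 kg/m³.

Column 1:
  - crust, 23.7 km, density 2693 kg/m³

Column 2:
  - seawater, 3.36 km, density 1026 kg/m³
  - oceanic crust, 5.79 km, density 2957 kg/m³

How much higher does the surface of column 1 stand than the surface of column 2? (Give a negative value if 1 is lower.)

1.34 km

For any compensation level in the mantle, the mantle terms cancel and isostasy reduces to e = (Σt_1 − Σt_2) − (Σ(ρt)_1 − Σ(ρt)_2) / ρ_m.
Σt_1 = 23.7 km; Σt_2 = 9.15 km; Σ(ρt)_1 = 63824.1; Σ(ρt)_2 = 20568.39 (in km·kg/m³).
e = (23.7 − 9.15) − (63824.1 − 20568.39) / 3275 = 1.34 km.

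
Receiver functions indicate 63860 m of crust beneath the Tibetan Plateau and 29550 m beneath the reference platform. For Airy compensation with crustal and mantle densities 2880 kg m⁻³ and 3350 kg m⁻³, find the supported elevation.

Excess crust Δ = 63860 m − 29550 m = 34310 m, split between elevation h and root r with h + r = Δ.
Airy balance ρ_c h = (ρ_m − ρ_c) r gives r = h ρ_c/(ρ_m − ρ_c), so h (1 + ρ_c/(ρ_m − ρ_c)) = Δ, i.e. h = Δ (ρ_m − ρ_c)/ρ_m.
h = 34310 m × 470/3350 = 4810 m.

4810 m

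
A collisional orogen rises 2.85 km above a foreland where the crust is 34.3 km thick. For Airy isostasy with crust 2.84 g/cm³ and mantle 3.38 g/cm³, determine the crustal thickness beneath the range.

Root depth r = h ρ_c / (ρ_m − ρ_c) = 2.85 km × 2.84 / 0.54 = 14.99 km.
Total thickness = T + h + r = 34.3 km + 2.85 km + 14.99 km = 52.1 km.

52.1 km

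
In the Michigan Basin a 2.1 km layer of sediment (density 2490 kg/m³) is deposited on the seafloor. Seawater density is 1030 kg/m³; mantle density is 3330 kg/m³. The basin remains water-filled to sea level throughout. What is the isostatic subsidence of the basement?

Submarine loading: the sediment displaces seawater, and the subsidence is in turn flooded, so s (ρ_m − ρ_w) = t (ρ_sed − ρ_w).
s = 2.1 km × (2490 − 1030) / (3330 − 1030) = 1.33 km.

1.33 km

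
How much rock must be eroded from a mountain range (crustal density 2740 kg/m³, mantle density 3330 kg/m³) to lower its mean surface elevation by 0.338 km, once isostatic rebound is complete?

1.91 km

Net drop Δ = e − u = e − e ρ_c/ρ_m = e (ρ_m − ρ_c)/ρ_m.
e = Δ ρ_m/(ρ_m − ρ_c) = 0.338 km × 3330/590 = 1.91 km.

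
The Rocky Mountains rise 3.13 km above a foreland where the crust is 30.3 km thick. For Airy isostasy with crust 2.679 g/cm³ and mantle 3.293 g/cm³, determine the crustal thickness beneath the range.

47.1 km

Root depth r = h ρ_c / (ρ_m − ρ_c) = 3.13 km × 2.679 / 0.614 = 13.66 km.
Total thickness = T + h + r = 30.3 km + 3.13 km + 13.66 km = 47.1 km.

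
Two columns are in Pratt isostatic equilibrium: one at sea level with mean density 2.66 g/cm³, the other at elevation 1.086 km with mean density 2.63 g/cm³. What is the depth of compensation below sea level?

ρ_ref D = ρ (D + h) → D (ρ_ref − ρ) = ρ h.
D = ρ h/(ρ_ref − ρ) = 2.63 × 1.086 km/(2.66 − 2.63) = 95.2 km.

95.2 km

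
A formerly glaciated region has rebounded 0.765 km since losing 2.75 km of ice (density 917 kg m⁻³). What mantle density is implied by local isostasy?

ρ_m = ρ_ice t / u = 917 × 2.75 km/0.765 km = 3300 kg m⁻³.

3300 kg m⁻³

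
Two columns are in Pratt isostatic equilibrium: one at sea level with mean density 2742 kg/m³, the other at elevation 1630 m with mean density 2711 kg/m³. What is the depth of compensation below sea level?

143000 m

ρ_ref D = ρ (D + h) → D (ρ_ref − ρ) = ρ h.
D = ρ h/(ρ_ref − ρ) = 2711 × 1630 m/(2742 − 2711) = 143000 m.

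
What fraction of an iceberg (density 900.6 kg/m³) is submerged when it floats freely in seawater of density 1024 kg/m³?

87.9%

Submerged fraction = ρ_obj/ρ_fluid = 900.6/1024 = 87.9%.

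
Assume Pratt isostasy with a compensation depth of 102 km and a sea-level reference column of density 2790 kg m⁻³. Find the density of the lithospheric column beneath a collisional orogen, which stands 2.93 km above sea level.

Pratt balance: ρ_ref D = ρ (D + h).
ρ = ρ_ref D/(D + h) = 2790 × 102 km/(102 km + 2.93 km) = 2710 kg m⁻³.

2710 kg m⁻³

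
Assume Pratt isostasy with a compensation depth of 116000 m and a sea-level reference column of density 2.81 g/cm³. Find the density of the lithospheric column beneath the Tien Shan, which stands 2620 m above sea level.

Pratt balance: ρ_ref D = ρ (D + h).
ρ = ρ_ref D/(D + h) = 2.81 × 116000 m/(116000 m + 2620 m) = 2.75 g/cm³.

2.75 g/cm³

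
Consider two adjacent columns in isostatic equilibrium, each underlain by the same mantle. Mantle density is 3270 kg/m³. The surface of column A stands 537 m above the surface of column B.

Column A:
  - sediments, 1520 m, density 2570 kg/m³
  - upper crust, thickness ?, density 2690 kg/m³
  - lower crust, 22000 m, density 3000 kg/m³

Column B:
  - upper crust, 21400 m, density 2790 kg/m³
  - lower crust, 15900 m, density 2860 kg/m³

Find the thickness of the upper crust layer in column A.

Take the compensation level at the base of the deeper column (depth z_c below the surface of column A) and equate Σ ρ_i t_i down to z_c; mantle fills any gap and the z_c terms cancel.
Column A: 1520×2570 + x×2690 + 22000×3000 + (z_c − 23520 − x)×3270
Column B: 537×0 + 21400×2790 + 15900×2860 + (z_c − 537 − 37300)×3270
The z_c×3270 term appears on both sides and cancels. Collect the known terms of each column as K = Σ(ρt)_known − 3270 × (depth of known layers): K_A = 69906400 − 3270×23520 = −7004000; K_B = 105180000 − 3270×(537 + 37300) = −18546990.
Balance: K_A − x×(3270 − 2690) = K_B, so x = (K_A − K_B)/(3270 − 2690) = 11543000/580 = 19900 m.

19900 m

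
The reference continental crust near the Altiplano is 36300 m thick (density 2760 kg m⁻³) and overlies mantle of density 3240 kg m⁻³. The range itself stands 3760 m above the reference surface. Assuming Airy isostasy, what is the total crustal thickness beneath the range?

61700 m

Root depth r = h ρ_c / (ρ_m − ρ_c) = 3760 m × 2760 / 480 = 21620 m.
Total thickness = T + h + r = 36300 m + 3760 m + 21620 m = 61700 m.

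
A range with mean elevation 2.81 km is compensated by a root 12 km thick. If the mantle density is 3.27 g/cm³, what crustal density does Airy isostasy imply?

ρ_c h = (ρ_m − ρ_c) r → ρ_c (h + r) = ρ_m r → ρ_c = ρ_m r / (h + r).
ρ_c = 3.27 × 12 km / (2.81 km + 12 km) = 2.65 g/cm³.

2.65 g/cm³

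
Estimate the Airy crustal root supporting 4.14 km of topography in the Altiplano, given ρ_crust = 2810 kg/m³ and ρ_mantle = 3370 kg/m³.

20.8 km

By Archimedes' principle applied to the lithosphere: the weight of the topography is balanced by the buoyancy of the root, ρ_c h = (ρ_m − ρ_c) r.
r = h · ρ_c / (ρ_m − ρ_c) = 4.14 km × 2810 / (3370 − 2810) = 20.8 km.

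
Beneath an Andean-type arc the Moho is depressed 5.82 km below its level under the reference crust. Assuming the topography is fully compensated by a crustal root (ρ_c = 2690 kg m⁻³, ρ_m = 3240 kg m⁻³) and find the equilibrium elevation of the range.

Equating mass per unit area of the two columns: ρ_c h = (ρ_m − ρ_c) r.
h = r (ρ_m − ρ_c) / ρ_c = 5.82 km × (3240 − 2690) / 2690 = 1.19 km.

1.19 km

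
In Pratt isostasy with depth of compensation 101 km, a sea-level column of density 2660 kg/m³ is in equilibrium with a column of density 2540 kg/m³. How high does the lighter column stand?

4.77 km

ρ_ref D = ρ (D + h) → h = D (ρ_ref − ρ)/ρ.
h = 101 km × (2660 − 2540)/2540 = 4.77 km.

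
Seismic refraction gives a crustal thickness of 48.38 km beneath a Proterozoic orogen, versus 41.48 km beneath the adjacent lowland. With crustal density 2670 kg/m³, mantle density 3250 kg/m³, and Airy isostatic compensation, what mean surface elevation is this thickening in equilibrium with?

1.23 km

Excess crust Δ = 48.38 km − 41.48 km = 6.9 km, split between elevation h and root r with h + r = Δ.
Airy balance ρ_c h = (ρ_m − ρ_c) r gives r = h ρ_c/(ρ_m − ρ_c), so h (1 + ρ_c/(ρ_m − ρ_c)) = Δ, i.e. h = Δ (ρ_m − ρ_c)/ρ_m.
h = 6.9 km × 580/3250 = 1.23 km.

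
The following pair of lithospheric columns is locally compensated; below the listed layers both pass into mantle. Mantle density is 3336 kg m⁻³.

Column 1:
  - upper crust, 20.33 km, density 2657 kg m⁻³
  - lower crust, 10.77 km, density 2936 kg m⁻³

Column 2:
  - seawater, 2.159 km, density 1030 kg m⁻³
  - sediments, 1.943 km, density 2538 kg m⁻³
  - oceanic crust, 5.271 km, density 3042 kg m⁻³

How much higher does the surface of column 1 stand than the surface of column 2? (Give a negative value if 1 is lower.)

For any compensation level in the mantle, the mantle terms cancel and isostasy reduces to e = (Σt_1 − Σt_2) − (Σ(ρt)_1 − Σ(ρt)_2) / ρ_m.
Σt_1 = 31.1 km; Σt_2 = 9.373 km; Σ(ρt)_1 = 85637.53; Σ(ρt)_2 = 23189.486 (in km·kg m⁻³).
e = (31.1 − 9.373) − (85637.53 − 23189.486) / 3336 = 3.01 km.

3.01 km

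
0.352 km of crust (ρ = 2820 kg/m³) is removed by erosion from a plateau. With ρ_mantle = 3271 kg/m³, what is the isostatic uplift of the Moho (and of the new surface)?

0.303 km

Unloading: uplift u = e ρ_c/ρ_m = 0.352 km × 2820/3271 = 0.303 km.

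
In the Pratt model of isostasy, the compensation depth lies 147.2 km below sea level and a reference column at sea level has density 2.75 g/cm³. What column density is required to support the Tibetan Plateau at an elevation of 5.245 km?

Pratt balance: ρ_ref D = ρ (D + h).
ρ = ρ_ref D/(D + h) = 2.75 × 147.2 km/(147.2 km + 5.245 km) = 2.66 g/cm³.

2.66 g/cm³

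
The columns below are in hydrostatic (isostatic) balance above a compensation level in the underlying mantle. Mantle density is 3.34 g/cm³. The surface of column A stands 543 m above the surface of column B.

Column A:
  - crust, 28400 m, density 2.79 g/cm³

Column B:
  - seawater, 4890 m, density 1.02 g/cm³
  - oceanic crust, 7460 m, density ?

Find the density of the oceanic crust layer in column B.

3.01 g/cm³

Take the compensation level at the base of the deeper column (depth z_c below the surface of column A) and equate Σ ρ_i t_i down to z_c; mantle fills any gap and the z_c terms cancel.
Column A: 28400×2.79 + (z_c − 28400)×3.34
Column B: 543×0 + 4890×1.02 + 7460×ρ + (z_c − 543 − 12350)×3.34
The z_c×3.34 term appears on both sides and cancels. Collect the known terms of each column as K = Σ(ρt)_known − 3.34 × (depth of known layers): K_A = 79236 − 3.34×28400 = −15620; K_B = 4987.8 − 3.34×(543 + 12350) = −38074.82.
Balance: K_A = K_B + 7460×ρ, so ρ = (K_A − K_B)/7460 = 22454.8/7460 = 3.01 g/cm³.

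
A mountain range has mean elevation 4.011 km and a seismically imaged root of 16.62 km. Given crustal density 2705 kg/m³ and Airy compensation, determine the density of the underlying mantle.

3360 kg/m³

Airy balance: ρ_c h = (ρ_m − ρ_c) r → ρ_m = ρ_c (1 + h/r).
ρ_m = 2705 × (1 + 4.011 km/16.62 km) = 3360 kg/m³.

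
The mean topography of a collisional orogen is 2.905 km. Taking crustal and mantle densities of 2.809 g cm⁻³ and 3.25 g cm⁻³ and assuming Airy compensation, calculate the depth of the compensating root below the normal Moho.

For local isostatic compensation: the weight of the topography is balanced by the buoyancy of the root, ρ_c h = (ρ_m − ρ_c) r.
r = h · ρ_c / (ρ_m − ρ_c) = 2.905 km × 2.809 / (3.25 − 2.809) = 18.5 km.

18.5 km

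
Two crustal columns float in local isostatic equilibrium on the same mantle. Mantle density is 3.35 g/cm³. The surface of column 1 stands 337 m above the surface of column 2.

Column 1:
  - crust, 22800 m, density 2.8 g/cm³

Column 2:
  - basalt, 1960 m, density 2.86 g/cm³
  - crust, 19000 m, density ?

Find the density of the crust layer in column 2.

Take the compensation level at the base of the deeper column (depth z_c below the surface of column 1) and equate Σ ρ_i t_i down to z_c; mantle fills any gap and the z_c terms cancel.
Column 1: 22800×2.8 + (z_c − 22800)×3.35
Column 2: 337×0 + 1960×2.86 + 19000×ρ + (z_c − 337 − 20960)×3.35
The z_c×3.35 term appears on both sides and cancels. Collect the known terms of each column as K = Σ(ρt)_known − 3.35 × (depth of known layers): K_1 = 63840 − 3.35×22800 = −12540; K_2 = 5605.6 − 3.35×(337 + 20960) = −65739.35.
Balance: K_1 = K_2 + 19000×ρ, so ρ = (K_1 − K_2)/19000 = 53199.3/19000 = 2.8 g/cm³.

2.8 g/cm³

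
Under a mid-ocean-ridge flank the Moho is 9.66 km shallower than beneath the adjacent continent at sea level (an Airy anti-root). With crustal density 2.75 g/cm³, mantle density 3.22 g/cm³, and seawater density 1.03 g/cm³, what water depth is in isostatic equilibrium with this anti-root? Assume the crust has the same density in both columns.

2.64 km

Replacing a thickness d of crust by seawater at the top must be balanced by replacing crust with mantle at the base: d (ρ_c − ρ_w) = a (ρ_m − ρ_c).
d = a (ρ_m − ρ_c)/(ρ_c − ρ_w) = 9.66 km × 0.47/1.72 = 2.64 km.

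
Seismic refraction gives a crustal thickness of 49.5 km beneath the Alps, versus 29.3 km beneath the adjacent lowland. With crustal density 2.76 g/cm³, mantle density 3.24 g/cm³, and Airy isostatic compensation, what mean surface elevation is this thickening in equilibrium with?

2.99 km

Excess crust Δ = 49.5 km − 29.3 km = 20.2 km, split between elevation h and root r with h + r = Δ.
Airy balance ρ_c h = (ρ_m − ρ_c) r gives r = h ρ_c/(ρ_m − ρ_c), so h (1 + ρ_c/(ρ_m − ρ_c)) = Δ, i.e. h = Δ (ρ_m − ρ_c)/ρ_m.
h = 20.2 km × 0.48/3.24 = 2.99 km.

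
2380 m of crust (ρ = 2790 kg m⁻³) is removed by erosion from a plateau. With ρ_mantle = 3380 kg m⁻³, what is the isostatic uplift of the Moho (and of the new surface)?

1960 m

Unloading: uplift u = e ρ_c/ρ_m = 2380 m × 2790/3380 = 1960 m.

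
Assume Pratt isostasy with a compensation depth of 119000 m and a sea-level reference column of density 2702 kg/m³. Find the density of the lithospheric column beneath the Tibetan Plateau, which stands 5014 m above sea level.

2590 kg/m³

Pratt balance: ρ_ref D = ρ (D + h).
ρ = ρ_ref D/(D + h) = 2702 × 119000 m/(119000 m + 5014 m) = 2590 kg/m³.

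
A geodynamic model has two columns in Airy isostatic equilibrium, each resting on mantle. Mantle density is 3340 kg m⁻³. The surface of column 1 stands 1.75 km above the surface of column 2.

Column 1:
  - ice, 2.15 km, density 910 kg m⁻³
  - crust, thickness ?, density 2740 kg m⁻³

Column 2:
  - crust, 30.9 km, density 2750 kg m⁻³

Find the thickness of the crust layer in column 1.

Take the compensation level at the base of the deeper column (depth z_c below the surface of column 1) and equate Σ ρ_i t_i down to z_c; mantle fills any gap and the z_c terms cancel.
Column 1: 2.15×910 + x×2740 + (z_c − 2.15 − x)×3340
Column 2: 1.75×0 + 30.9×2750 + (z_c − 1.75 − 30.9)×3340
The z_c×3340 term appears on both sides and cancels. Collect the known terms of each column as K = Σ(ρt)_known − 3340 × (depth of known layers): K_1 = 1956.5 − 3340×2.15 = −5224.5; K_2 = 84975 − 3340×(1.75 + 30.9) = −24076.
Balance: K_1 − x×(3340 − 2740) = K_2, so x = (K_1 − K_2)/(3340 − 2740) = 18851.5/600 = 31.4 km.

31.4 km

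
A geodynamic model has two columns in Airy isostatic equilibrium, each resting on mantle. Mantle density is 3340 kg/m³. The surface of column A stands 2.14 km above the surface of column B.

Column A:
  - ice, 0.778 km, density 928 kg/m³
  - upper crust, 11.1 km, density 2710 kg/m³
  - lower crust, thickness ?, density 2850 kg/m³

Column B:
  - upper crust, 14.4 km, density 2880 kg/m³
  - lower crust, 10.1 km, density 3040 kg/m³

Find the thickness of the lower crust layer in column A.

16.2 km

Take the compensation level at the base of the deeper column (depth z_c below the surface of column A) and equate Σ ρ_i t_i down to z_c; mantle fills any gap and the z_c terms cancel.
Column A: 0.778×928 + 11.1×2710 + x×2850 + (z_c − 11.878 − x)×3340
Column B: 2.14×0 + 14.4×2880 + 10.1×3040 + (z_c − 2.14 − 24.5)×3340
The z_c×3340 term appears on both sides and cancels. Collect the known terms of each column as K = Σ(ρt)_known − 3340 × (depth of known layers): K_A = 30802.984 − 3340×11.878 = −8869.536; K_B = 72176 − 3340×(2.14 + 24.5) = −16801.6.
Balance: K_A − x×(3340 − 2850) = K_B, so x = (K_A − K_B)/(3340 − 2850) = 7932.06/490 = 16.2 km.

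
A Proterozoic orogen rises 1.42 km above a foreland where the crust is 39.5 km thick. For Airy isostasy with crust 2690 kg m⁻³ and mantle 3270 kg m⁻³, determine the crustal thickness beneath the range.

Root depth r = h ρ_c / (ρ_m − ρ_c) = 1.42 km × 2690 / 580 = 6.586 km.
Total thickness = T + h + r = 39.5 km + 1.42 km + 6.586 km = 47.5 km.

47.5 km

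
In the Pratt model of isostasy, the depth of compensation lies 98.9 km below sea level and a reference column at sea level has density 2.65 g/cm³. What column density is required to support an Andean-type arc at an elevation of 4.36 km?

Pratt balance: ρ_ref D = ρ (D + h).
ρ = ρ_ref D/(D + h) = 2.65 × 98.9 km/(98.9 km + 4.36 km) = 2.54 g/cm³.

2.54 g/cm³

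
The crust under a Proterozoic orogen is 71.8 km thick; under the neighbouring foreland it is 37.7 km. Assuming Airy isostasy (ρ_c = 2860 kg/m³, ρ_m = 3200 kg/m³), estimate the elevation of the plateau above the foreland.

Excess crust Δ = 71.8 km − 37.7 km = 34.1 km, split between elevation h and root r with h + r = Δ.
Airy balance ρ_c h = (ρ_m − ρ_c) r gives r = h ρ_c/(ρ_m − ρ_c), so h (1 + ρ_c/(ρ_m − ρ_c)) = Δ, i.e. h = Δ (ρ_m − ρ_c)/ρ_m.
h = 34.1 km × 340/3200 = 3.62 km.

3.62 km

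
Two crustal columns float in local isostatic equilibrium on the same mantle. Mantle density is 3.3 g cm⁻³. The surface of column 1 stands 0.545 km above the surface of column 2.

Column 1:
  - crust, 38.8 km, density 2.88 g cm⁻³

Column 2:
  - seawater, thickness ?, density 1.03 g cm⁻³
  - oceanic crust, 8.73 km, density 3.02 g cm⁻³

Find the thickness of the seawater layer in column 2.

5.31 km

Take the compensation level at the base of the deeper column (depth z_c below the surface of column 1) and equate Σ ρ_i t_i down to z_c; mantle fills any gap and the z_c terms cancel.
Column 1: 38.8×2.88 + (z_c − 38.8)×3.3
Column 2: 0.545×0 + x×1.03 + 8.73×3.02 + (z_c − 0.545 − 8.73 − x)×3.3
The z_c×3.3 term appears on both sides and cancels. Collect the known terms of each column as K = Σ(ρt)_known − 3.3 × (depth of known layers): K_1 = 111.744 − 3.3×38.8 = −16.296; K_2 = 26.3646 − 3.3×(0.545 + 8.73) = −4.2429.
Balance: K_1 = K_2 − x×(3.3 − 1.03), so x = (K_2 − K_1)/(3.3 − 1.03) = 12.0531/2.27 = 5.31 km.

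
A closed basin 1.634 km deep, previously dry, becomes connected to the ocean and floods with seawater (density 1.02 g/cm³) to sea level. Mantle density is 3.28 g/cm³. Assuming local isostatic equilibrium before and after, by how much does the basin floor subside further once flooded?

0.737 km

After flooding the water column is d + s deep. Its weight must equal the weight of mantle displaced by the extra subsidence s: (d + s) ρ_w = s ρ_m.
s = d ρ_w / (ρ_m − ρ_w) = 1.634 km × 1.02/(3.28 − 1.02) = 0.737 km.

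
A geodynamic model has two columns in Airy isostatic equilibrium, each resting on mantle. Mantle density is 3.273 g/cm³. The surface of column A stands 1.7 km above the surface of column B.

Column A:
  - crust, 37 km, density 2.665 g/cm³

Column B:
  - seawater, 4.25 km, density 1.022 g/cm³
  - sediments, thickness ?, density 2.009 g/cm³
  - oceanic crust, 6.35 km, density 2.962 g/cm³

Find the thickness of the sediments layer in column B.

4.26 km

Take the compensation level at the base of the deeper column (depth z_c below the surface of column A) and equate Σ ρ_i t_i down to z_c; mantle fills any gap and the z_c terms cancel.
Column A: 37×2.665 + (z_c − 37)×3.273
Column B: 1.7×0 + 4.25×1.022 + x×2.009 + 6.35×2.962 + (z_c − 1.7 − 10.6 − x)×3.273
The z_c×3.273 term appears on both sides and cancels. Collect the known terms of each column as K = Σ(ρt)_known − 3.273 × (depth of known layers): K_A = 98.605 − 3.273×37 = −22.496; K_B = 23.1522 − 3.273×(1.7 + 10.6) = −17.1057.
Balance: K_A = K_B − x×(3.273 − 2.009), so x = (K_B − K_A)/(3.273 − 2.009) = 5.3903/1.264 = 4.26 km.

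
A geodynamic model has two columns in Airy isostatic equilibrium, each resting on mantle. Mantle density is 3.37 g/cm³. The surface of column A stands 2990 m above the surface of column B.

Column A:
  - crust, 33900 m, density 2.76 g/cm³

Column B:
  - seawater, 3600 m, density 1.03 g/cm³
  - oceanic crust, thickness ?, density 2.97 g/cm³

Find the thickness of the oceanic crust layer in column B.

Take the compensation level at the base of the deeper column (depth z_c below the surface of column A) and equate Σ ρ_i t_i down to z_c; mantle fills any gap and the z_c terms cancel.
Column A: 33900×2.76 + (z_c − 33900)×3.37
Column B: 2990×0 + 3600×1.03 + x×2.97 + (z_c − 2990 − 3600 − x)×3.37
The z_c×3.37 term appears on both sides and cancels. Collect the known terms of each column as K = Σ(ρt)_known − 3.37 × (depth of known layers): K_A = 93564 − 3.37×33900 = −20679; K_B = 3708 − 3.37×(2990 + 3600) = −18500.3.
Balance: K_A = K_B − x×(3.37 − 2.97), so x = (K_B − K_A)/(3.37 − 2.97) = 2178.7/0.4 = 5450 m.

5450 m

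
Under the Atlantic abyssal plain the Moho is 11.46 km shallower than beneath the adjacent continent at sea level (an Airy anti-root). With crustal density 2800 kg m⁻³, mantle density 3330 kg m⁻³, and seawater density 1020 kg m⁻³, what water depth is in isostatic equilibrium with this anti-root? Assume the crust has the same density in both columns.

Replacing a thickness d of crust by seawater at the top must be balanced by replacing crust with mantle at the base: d (ρ_c − ρ_w) = a (ρ_m − ρ_c).
d = a (ρ_m − ρ_c)/(ρ_c − ρ_w) = 11.46 km × 530/1780 = 3.41 km.

3.41 km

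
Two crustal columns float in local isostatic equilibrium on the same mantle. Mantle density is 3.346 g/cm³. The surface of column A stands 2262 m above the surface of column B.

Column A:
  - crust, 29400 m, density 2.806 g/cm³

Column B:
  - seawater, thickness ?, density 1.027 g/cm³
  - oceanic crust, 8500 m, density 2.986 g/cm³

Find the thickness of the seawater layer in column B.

2260 m

Take the compensation level at the base of the deeper column (depth z_c below the surface of column A) and equate Σ ρ_i t_i down to z_c; mantle fills any gap and the z_c terms cancel.
Column A: 29400×2.806 + (z_c − 29400)×3.346
Column B: 2262×0 + x×1.027 + 8500×2.986 + (z_c − 2262 − 8500 − x)×3.346
The z_c×3.346 term appears on both sides and cancels. Collect the known terms of each column as K = Σ(ρt)_known − 3.346 × (depth of known layers): K_A = 82496.4 − 3.346×29400 = −15876; K_B = 25381 − 3.346×(2262 + 8500) = −10628.652.
Balance: K_A = K_B − x×(3.346 − 1.027), so x = (K_B − K_A)/(3.346 − 1.027) = 5247.35/2.319 = 2260 m.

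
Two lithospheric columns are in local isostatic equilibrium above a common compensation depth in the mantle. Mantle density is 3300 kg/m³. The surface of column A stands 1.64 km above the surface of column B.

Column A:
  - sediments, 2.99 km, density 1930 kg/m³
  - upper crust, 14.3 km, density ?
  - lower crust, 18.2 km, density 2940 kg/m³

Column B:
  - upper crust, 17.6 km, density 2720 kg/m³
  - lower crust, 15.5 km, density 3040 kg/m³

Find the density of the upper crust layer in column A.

2670 kg/m³

Take the compensation level at the base of the deeper column (depth z_c below the surface of column A) and equate Σ ρ_i t_i down to z_c; mantle fills any gap and the z_c terms cancel.
Column A: 2.99×1930 + 14.3×ρ + 18.2×2940 + (z_c − 35.49)×3300
Column B: 1.64×0 + 17.6×2720 + 15.5×3040 + (z_c − 1.64 − 33.1)×3300
The z_c×3300 term appears on both sides and cancels. Collect the known terms of each column as K = Σ(ρt)_known − 3300 × (depth of known layers): K_A = 59278.7 − 3300×35.49 = −57838.3; K_B = 94992 − 3300×(1.64 + 33.1) = −19650.
Balance: K_A + 14.3×ρ = K_B, so ρ = (K_B − K_A)/14.3 = 38188.3/14.3 = 2670 kg/m³.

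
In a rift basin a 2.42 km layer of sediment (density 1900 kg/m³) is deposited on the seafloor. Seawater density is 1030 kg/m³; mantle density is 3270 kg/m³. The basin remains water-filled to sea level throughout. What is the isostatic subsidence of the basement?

Submarine loading: the sediment displaces seawater, and the subsidence is in turn flooded, so s (ρ_m − ρ_w) = t (ρ_sed − ρ_w).
s = 2.42 km × (1900 − 1030) / (3270 − 1030) = 0.94 km.

0.94 km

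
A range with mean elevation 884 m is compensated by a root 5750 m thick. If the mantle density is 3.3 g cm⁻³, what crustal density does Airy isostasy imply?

2.86 g cm⁻³

ρ_c h = (ρ_m − ρ_c) r → ρ_c (h + r) = ρ_m r → ρ_c = ρ_m r / (h + r).
ρ_c = 3.3 × 5750 m / (884 m + 5750 m) = 2.86 g cm⁻³.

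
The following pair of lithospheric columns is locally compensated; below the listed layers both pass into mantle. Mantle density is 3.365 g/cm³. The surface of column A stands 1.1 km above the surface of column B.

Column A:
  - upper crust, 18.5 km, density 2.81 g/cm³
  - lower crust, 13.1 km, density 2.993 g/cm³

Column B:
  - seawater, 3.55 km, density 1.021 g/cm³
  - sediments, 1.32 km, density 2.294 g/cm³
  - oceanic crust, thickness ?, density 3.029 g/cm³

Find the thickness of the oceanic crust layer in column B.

Take the compensation level at the base of the deeper column (depth z_c below the surface of column A) and equate Σ ρ_i t_i down to z_c; mantle fills any gap and the z_c terms cancel.
Column A: 18.5×2.81 + 13.1×2.993 + (z_c − 31.6)×3.365
Column B: 1.1×0 + 3.55×1.021 + 1.32×2.294 + x×3.029 + (z_c − 1.1 − 4.87 − x)×3.365
The z_c×3.365 term appears on both sides and cancels. Collect the known terms of each column as K = Σ(ρt)_known − 3.365 × (depth of known layers): K_A = 91.1933 − 3.365×31.6 = −15.1407; K_B = 6.65263 − 3.365×(1.1 + 4.87) = −13.43642.
Balance: K_A = K_B − x×(3.365 − 3.029), so x = (K_B − K_A)/(3.365 − 3.029) = 1.70428/0.336 = 5.07 km.

5.07 km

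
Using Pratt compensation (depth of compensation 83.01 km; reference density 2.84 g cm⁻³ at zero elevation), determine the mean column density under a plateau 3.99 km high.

Pratt balance: ρ_ref D = ρ (D + h).
ρ = ρ_ref D/(D + h) = 2.84 × 83.01 km/(83.01 km + 3.99 km) = 2.71 g cm⁻³.

2.71 g cm⁻³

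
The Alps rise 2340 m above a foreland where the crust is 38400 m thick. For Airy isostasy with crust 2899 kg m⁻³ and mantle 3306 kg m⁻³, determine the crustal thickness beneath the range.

Root depth r = h ρ_c / (ρ_m − ρ_c) = 2340 m × 2899 / 407 = 16670 m.
Total thickness = T + h + r = 38400 m + 2340 m + 16670 m = 57400 m.

57400 m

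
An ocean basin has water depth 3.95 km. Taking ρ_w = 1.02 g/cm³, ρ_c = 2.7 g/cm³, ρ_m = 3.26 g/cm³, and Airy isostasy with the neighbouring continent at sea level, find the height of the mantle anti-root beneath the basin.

Isostatic balance requires: replacing crust with seawater at the top is compensated by replacing crust with mantle at the base: d (ρ_c − ρ_w) = a (ρ_m − ρ_c).
a = d (ρ_c − ρ_w)/(ρ_m − ρ_c) = 3.95 km × 1.68/0.56 = 11.8 km.

11.8 km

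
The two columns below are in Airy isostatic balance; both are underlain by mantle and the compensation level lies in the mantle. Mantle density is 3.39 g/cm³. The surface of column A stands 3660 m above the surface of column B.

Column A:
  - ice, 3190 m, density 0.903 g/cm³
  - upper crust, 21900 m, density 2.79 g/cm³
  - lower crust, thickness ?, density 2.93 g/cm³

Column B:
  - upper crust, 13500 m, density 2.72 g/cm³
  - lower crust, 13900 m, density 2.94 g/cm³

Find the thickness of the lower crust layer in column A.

14400 m

Take the compensation level at the base of the deeper column (depth z_c below the surface of column A) and equate Σ ρ_i t_i down to z_c; mantle fills any gap and the z_c terms cancel.
Column A: 3190×0.903 + 21900×2.79 + x×2.93 + (z_c − 25090 − x)×3.39
Column B: 3660×0 + 13500×2.72 + 13900×2.94 + (z_c − 3660 − 27400)×3.39
The z_c×3.39 term appears on both sides and cancels. Collect the known terms of each column as K = Σ(ρt)_known − 3.39 × (depth of known layers): K_A = 63981.57 − 3.39×25090 = −21073.53; K_B = 77586 − 3.39×(3660 + 27400) = −27707.4.
Balance: K_A − x×(3.39 − 2.93) = K_B, so x = (K_A − K_B)/(3.39 − 2.93) = 6633.87/0.46 = 14400 m.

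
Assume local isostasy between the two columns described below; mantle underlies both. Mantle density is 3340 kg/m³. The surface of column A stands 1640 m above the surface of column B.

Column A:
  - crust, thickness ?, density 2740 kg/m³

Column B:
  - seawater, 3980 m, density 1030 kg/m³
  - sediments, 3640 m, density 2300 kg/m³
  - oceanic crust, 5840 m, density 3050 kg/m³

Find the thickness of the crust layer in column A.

33600 m

Take the compensation level at the base of the deeper column (depth z_c below the surface of column A) and equate Σ ρ_i t_i down to z_c; mantle fills any gap and the z_c terms cancel.
Column A: x×2740 + (z_c − 0 − x)×3340
Column B: 1640×0 + 3980×1030 + 3640×2300 + 5840×3050 + (z_c − 1640 − 13460)×3340
The z_c×3340 term appears on both sides and cancels. Collect the known terms of each column as K = Σ(ρt)_known − 3340 × (depth of known layers): K_A = 0 − 3340×0 = 0; K_B = 30283400 − 3340×(1640 + 13460) = −20150600.
Balance: K_A − x×(3340 − 2740) = K_B, so x = (K_A − K_B)/(3340 − 2740) = 20150600/600 = 33600 m.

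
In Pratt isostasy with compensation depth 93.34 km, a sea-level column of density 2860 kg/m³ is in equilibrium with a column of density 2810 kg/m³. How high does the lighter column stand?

ρ_ref D = ρ (D + h) → h = D (ρ_ref − ρ)/ρ.
h = 93.34 km × (2860 − 2810)/2810 = 1.66 km.

1.66 km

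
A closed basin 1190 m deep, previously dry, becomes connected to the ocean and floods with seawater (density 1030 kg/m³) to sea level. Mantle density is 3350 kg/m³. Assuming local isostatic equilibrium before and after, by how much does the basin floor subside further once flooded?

After flooding the water column is d + s deep. Its weight must equal the weight of mantle displaced by the extra subsidence s: (d + s) ρ_w = s ρ_m.
s = d ρ_w / (ρ_m − ρ_w) = 1190 m × 1030/(3350 − 1030) = 528 m.

528 m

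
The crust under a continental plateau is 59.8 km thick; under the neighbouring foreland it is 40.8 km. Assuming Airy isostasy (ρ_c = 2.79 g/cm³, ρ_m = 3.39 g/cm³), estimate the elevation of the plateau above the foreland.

Excess crust Δ = 59.8 km − 40.8 km = 19 km, split between elevation h and root r with h + r = Δ.
Airy balance ρ_c h = (ρ_m − ρ_c) r gives r = h ρ_c/(ρ_m − ρ_c), so h (1 + ρ_c/(ρ_m − ρ_c)) = Δ, i.e. h = Δ (ρ_m − ρ_c)/ρ_m.
h = 19 km × 0.6/3.39 = 3.36 km.

3.36 km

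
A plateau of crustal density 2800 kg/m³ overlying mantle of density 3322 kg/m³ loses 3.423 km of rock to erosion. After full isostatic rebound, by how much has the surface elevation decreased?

Rebound u = e ρ_c/ρ_m = 3.423 km × 2800/3322 = 2.885 km.
Net surface drop = e − u = 3.423 km − 2.885 km = e (ρ_m − ρ_c)/ρ_m = 0.538 km.

0.538 km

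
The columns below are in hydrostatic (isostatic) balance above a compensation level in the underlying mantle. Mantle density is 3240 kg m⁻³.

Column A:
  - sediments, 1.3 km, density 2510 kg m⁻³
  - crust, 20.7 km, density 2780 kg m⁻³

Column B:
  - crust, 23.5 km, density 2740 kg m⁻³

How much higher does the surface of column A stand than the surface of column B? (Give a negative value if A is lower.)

For any compensation level in the mantle, the mantle terms cancel and isostasy reduces to e = (Σt_A − Σt_B) − (Σ(ρt)_A − Σ(ρt)_B) / ρ_m.
Σt_A = 22 km; Σt_B = 23.5 km; Σ(ρt)_A = 60809; Σ(ρt)_B = 64390 (in km·kg m⁻³).
e = (22 − 23.5) − (60809 − 64390) / 3240 = −0.395 km.

−0.395 km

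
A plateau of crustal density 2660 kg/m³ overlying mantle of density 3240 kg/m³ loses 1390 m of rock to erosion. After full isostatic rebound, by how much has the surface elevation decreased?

249 m

Rebound u = e ρ_c/ρ_m = 1390 m × 2660/3240 = 1141 m.
Net surface drop = e − u = 1390 m − 1141 m = e (ρ_m − ρ_c)/ρ_m = 249 m.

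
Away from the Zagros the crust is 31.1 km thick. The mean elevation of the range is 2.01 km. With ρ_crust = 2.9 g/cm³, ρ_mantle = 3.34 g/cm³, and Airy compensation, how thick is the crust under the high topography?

46.4 km

Root depth r = h ρ_c / (ρ_m − ρ_c) = 2.01 km × 2.9 / 0.44 = 13.25 km.
Total thickness = T + h + r = 31.1 km + 2.01 km + 13.25 km = 46.4 km.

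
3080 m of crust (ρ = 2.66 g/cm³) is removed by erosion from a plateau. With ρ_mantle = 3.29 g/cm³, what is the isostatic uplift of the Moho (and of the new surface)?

2490 m

Unloading: uplift u = e ρ_c/ρ_m = 3080 m × 2.66/3.29 = 2490 m.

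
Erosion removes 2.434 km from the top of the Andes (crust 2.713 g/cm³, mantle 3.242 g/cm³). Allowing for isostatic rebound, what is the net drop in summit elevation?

Rebound u = e ρ_c/ρ_m = 2.434 km × 2.713/3.242 = 2.037 km.
Net surface drop = e − u = 2.434 km − 2.037 km = e (ρ_m − ρ_c)/ρ_m = 0.397 km.

0.397 km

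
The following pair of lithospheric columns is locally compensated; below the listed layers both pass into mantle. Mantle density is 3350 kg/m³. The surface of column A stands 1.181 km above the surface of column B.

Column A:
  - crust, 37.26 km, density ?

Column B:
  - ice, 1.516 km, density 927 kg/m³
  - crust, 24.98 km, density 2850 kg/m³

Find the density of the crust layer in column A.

Take the compensation level at the base of the deeper column (depth z_c below the surface of column A) and equate Σ ρ_i t_i down to z_c; mantle fills any gap and the z_c terms cancel.
Column A: 37.26×ρ + (z_c − 37.26)×3350
Column B: 1.181×0 + 1.516×927 + 24.98×2850 + (z_c − 1.181 − 26.496)×3350
The z_c×3350 term appears on both sides and cancels. Collect the known terms of each column as K = Σ(ρt)_known − 3350 × (depth of known layers): K_A = 0 − 3350×37.26 = −124821; K_B = 72598.332 − 3350×(1.181 + 26.496) = −20119.618.
Balance: K_A + 37.26×ρ = K_B, so ρ = (K_B − K_A)/37.26 = 104701/37.26 = 2810 kg/m³.

2810 kg/m³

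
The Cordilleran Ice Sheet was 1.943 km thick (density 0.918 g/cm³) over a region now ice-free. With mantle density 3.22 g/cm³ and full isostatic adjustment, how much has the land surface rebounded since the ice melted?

Removing the load lets mantle flow back in; uplift u satisfies ρ_ice t = ρ_m u.
u = t ρ_ice/ρ_m = 1.943 km × 0.918/3.22 = 0.554 km.

0.554 km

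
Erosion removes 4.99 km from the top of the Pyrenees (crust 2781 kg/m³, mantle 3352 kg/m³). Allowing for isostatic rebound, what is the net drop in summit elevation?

0.85 km

Rebound u = e ρ_c/ρ_m = 4.99 km × 2781/3352 = 4.14 km.
Net surface drop = e − u = 4.99 km − 4.14 km = e (ρ_m − ρ_c)/ρ_m = 0.85 km.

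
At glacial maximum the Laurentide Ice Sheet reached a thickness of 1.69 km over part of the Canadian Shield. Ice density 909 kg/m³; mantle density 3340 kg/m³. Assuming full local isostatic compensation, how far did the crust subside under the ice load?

Equating mass per unit area of the two columns: the ice load ρ_ice t is balanced by mantle displaced below, ρ_m s.
s = t ρ_ice / ρ_m = 1.69 km × 909/3340 = 0.46 km.

0.46 km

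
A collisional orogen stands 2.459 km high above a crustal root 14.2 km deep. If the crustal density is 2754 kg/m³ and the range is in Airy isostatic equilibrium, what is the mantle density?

Airy balance: ρ_c h = (ρ_m − ρ_c) r → ρ_m = ρ_c (1 + h/r).
ρ_m = 2754 × (1 + 2.459 km/14.2 km) = 3230 kg/m³.

3230 kg/m³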